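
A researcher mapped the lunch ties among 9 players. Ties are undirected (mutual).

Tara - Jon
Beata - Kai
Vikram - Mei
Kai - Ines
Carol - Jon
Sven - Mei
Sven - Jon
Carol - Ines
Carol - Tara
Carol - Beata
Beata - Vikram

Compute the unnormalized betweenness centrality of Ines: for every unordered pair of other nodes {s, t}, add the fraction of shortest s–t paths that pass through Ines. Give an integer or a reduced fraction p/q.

Pairs whose geodesics pass through Ines — Kai–Carol: 1/2; Kai–Tara: 1/2; Kai–Jon: 1/2; Kai–Sven: 1/3.
All other pairs contribute 0.
Summing the contributions gives betweenness(Ines) = 11/6.

11/6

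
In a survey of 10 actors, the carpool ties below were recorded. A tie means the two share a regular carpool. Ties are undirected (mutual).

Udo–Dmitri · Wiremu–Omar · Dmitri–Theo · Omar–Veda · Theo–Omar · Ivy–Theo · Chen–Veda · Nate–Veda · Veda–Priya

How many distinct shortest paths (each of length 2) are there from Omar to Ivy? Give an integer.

1

The shortest distance is 2, and the only length-2 path is Omar–Theo–Ivy. So there is exactly 1 shortest path.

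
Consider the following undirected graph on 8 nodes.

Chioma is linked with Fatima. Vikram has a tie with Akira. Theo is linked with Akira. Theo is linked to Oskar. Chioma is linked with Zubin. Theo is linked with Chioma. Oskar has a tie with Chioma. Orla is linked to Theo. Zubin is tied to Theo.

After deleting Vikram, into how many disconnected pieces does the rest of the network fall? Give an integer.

1

Vikram's neighbors (Akira) remain reachable from one another through other ties, so the rest of the network stays in one piece.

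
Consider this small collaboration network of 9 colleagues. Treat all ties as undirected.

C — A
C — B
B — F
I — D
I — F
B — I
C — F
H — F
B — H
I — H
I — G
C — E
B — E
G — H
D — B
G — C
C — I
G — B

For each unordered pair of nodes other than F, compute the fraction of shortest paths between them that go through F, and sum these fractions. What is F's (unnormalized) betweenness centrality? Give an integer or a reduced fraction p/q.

Pairs whose geodesics pass through F — C–H: 1/4; H–A: 1/4.
All other pairs contribute 0.
Summing the contributions gives betweenness(F) = 1/2.

1/2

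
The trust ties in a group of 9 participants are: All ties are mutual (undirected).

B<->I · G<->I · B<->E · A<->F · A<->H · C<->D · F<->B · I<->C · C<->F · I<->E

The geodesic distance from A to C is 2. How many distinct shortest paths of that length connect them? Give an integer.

The shortest distance is 2, and the only length-2 path is A–F–C. So there is exactly 1 shortest path.

1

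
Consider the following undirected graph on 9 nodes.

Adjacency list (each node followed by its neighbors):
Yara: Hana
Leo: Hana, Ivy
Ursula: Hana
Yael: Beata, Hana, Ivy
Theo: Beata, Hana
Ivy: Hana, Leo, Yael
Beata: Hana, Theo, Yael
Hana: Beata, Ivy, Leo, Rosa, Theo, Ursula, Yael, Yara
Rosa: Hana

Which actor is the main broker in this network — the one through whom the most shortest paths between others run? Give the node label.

Unnormalized betweenness of each node: Beata:1/2, Hana:45/2, Ivy:1/2, Leo:0, Rosa:0, Theo:0, Ursula:0, Yael:1/2, Yara:0.
Hana has the largest value, 45/2, making it the main broker — the node through which the most shortest paths run.

Hana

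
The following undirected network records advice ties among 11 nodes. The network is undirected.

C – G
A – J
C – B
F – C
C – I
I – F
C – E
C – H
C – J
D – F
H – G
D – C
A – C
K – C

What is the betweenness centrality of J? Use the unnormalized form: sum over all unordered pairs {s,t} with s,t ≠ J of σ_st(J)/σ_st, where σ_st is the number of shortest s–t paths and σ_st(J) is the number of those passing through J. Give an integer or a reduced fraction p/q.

No shortest path between any pair of other nodes passes through J.
Summing the contributions gives betweenness(J) = 0.

0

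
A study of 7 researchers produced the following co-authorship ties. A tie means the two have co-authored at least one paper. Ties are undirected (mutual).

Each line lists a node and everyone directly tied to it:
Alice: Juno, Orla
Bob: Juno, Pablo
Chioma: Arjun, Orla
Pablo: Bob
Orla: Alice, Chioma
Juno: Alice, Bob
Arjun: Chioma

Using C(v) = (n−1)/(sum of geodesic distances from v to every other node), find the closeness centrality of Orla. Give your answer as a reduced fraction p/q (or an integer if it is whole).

Distances from Orla: Alice:1, Arjun:2, Bob:3, Chioma:1, Juno:2, Pablo:4. Sum = 13.
n = 7, so closeness = 6/13.

6/13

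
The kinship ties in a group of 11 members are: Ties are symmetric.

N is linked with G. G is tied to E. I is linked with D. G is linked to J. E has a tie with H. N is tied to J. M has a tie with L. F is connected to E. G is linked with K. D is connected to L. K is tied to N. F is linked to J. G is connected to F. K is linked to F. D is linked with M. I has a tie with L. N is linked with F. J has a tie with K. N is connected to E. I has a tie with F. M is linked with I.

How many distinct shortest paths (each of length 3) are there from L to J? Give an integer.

1

The shortest distance is 3, and the only length-3 path is L–I–F–J. So there is exactly 1 shortest path.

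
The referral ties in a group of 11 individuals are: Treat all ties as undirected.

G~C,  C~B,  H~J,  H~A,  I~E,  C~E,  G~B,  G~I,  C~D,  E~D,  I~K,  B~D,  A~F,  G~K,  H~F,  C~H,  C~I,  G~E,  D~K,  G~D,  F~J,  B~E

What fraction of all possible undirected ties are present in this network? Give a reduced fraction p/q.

2/5

There are 22 edges and 11 nodes, so the maximum possible is C(11,2) = 55.
Density = 22/55 = 2/5.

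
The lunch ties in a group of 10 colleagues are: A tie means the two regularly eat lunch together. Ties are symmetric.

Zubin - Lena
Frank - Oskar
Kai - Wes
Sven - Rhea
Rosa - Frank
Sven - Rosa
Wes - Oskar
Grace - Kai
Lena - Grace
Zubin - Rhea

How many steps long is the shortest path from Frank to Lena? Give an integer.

One shortest route is Frank – Oskar – Wes – Kai – Grace – Lena, which uses 5 edges, and at distance 4 from Frank we only reach {Grace, Zubin}, which does not include Lena. So d(Frank,Lena) = 5.

5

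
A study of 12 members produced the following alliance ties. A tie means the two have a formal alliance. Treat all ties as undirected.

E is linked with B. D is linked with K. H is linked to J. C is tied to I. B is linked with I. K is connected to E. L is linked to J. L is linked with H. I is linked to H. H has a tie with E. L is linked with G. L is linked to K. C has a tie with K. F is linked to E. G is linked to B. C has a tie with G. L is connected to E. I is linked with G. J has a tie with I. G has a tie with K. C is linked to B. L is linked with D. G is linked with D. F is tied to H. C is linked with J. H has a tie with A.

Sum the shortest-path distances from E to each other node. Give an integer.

17

Distances from E: A:2, B:1, C:2, D:2, F:1, G:2, H:1, I:2, J:2, K:1, L:1.
Sum = 2 + 1 + 2 + 2 + 1 + 2 + 1 + 2 + 2 + 1 + 1 = 17.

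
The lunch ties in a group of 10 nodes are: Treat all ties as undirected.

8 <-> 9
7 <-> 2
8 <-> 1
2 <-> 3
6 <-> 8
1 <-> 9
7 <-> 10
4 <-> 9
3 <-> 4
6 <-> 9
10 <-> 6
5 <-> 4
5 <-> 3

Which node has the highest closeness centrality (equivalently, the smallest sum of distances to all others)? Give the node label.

Farness (sum of distances to all others) for each node — 1:23, 2:22, 3:19, 4:17, 5:22, 6:18, 7:22, 8:20, 9:16, 10:21.
The smallest farness is 16, for 9, so 9 has the highest closeness.

9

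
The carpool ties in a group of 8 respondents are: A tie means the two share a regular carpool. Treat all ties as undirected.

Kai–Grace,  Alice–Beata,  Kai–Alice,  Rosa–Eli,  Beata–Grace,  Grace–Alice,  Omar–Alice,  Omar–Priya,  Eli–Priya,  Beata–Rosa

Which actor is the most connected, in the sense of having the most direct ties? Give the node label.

Degrees — Alice:4, Beata:3, Eli:2, Grace:3, Kai:2, Omar:2, Priya:2, Rosa:2.
The maximum is 4, attained only by Alice.

Alice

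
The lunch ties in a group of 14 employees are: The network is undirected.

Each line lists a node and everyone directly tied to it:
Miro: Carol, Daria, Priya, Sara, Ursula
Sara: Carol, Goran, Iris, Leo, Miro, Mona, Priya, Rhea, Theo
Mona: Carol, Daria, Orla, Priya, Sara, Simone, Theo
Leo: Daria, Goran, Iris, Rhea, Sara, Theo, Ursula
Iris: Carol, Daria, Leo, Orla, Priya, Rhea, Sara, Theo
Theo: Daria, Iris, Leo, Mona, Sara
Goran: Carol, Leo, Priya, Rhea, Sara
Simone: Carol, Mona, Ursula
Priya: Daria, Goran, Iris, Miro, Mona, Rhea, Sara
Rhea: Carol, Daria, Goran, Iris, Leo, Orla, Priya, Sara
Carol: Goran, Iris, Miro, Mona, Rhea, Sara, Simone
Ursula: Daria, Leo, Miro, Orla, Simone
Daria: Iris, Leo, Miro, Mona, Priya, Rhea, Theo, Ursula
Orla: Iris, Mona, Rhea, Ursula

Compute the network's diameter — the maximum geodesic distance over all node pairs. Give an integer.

2

Eccentricity of each node (its greatest distance to any other): Carol:2, Daria:2, Goran:2, Iris:2, Leo:2, Miro:2, Mona:2, Orla:2, Priya:2, Rhea:2, Sara:2, Simone:2, Theo:2, Ursula:2.
The maximum eccentricity is 2, realized for instance by the pair Carol–Theo via Carol – Sara – Theo. So the diameter is 2.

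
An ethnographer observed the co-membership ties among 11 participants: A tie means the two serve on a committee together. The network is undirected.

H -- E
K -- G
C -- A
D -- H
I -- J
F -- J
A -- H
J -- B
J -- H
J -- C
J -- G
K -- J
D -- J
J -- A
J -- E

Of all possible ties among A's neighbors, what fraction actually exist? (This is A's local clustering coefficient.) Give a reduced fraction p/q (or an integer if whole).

2/3

A's neighbors: C, H, and J (k = 3).
Possible neighbor pairs: C(3,2) = 3. Edges among them: C–J, H–J → e = 2.
Clustering(A) = 2/3.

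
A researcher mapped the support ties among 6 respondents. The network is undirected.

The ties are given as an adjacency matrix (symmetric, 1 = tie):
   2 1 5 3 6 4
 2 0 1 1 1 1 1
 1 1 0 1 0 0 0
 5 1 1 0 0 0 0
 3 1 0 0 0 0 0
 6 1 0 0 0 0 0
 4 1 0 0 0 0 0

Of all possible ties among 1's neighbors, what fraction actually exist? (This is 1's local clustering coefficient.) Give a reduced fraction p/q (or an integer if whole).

1's neighbors: 2 and 5 (k = 2).
Possible neighbor pairs: C(2,2) = 1. Edges among them: 2–5 → e = 1.
Clustering(1) = 1/1.

1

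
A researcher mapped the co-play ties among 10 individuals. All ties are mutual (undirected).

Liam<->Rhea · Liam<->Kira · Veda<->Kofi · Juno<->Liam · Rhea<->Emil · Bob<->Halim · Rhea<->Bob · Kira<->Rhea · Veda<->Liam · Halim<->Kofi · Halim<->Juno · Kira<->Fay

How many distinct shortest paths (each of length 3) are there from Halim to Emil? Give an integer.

The shortest distance is 3, and the only length-3 path is Halim–Bob–Rhea–Emil. So there is exactly 1 shortest path.

1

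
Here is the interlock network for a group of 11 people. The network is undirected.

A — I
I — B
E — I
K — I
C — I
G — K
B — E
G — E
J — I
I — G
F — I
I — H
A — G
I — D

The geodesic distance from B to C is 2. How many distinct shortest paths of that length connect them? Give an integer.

1

The shortest distance is 2, and the only length-2 path is B–I–C. So there is exactly 1 shortest path.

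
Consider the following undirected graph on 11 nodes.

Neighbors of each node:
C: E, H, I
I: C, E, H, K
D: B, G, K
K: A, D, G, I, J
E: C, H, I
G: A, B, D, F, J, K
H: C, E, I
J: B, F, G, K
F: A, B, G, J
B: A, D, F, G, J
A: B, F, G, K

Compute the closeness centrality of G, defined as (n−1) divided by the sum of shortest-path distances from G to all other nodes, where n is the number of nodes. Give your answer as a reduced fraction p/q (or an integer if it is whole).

10/17

Distances from G: A:1, B:1, C:3, D:1, E:3, F:1, H:3, I:2, J:1, K:1. Sum = 17.
n = 11, so closeness = 10/17.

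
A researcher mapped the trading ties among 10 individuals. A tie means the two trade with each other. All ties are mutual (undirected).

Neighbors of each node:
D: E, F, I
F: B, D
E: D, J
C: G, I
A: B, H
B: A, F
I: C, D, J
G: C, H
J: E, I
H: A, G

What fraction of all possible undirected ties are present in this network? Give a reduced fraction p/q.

There are 11 edges and 10 nodes, so the maximum possible is C(10,2) = 45.
Density = 11/45.

11/45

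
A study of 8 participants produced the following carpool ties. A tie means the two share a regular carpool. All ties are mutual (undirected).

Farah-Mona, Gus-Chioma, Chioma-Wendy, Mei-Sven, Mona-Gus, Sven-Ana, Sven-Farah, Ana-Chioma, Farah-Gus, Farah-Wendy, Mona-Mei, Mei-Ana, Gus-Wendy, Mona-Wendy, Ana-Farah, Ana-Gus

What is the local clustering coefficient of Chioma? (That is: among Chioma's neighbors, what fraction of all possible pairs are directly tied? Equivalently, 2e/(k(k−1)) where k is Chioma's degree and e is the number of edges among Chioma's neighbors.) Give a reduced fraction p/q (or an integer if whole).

2/3

Chioma's neighbors: Ana, Gus, and Wendy (k = 3).
Possible neighbor pairs: C(3,2) = 3. Edges among them: Ana–Gus, Gus–Wendy → e = 2.
Clustering(Chioma) = 2/3.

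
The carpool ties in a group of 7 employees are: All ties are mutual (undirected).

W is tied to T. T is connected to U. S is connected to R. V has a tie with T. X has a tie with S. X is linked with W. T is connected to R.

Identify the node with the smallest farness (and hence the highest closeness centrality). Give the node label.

T

Farness (sum of distances to all others) for each node — R:10, S:12, T:8, U:13, V:13, W:10, X:12.
The smallest farness is 8, for T, so T has the highest closeness.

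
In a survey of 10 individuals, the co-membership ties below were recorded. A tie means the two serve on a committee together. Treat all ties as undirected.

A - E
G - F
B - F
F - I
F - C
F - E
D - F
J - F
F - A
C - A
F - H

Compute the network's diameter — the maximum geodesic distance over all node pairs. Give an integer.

Eccentricity of each node (its greatest distance to any other): A:2, B:2, C:2, D:2, E:2, F:1, G:2, H:2, I:2, J:2.
The maximum eccentricity is 2, realized for instance by the pair H–G via H – F – G. So the diameter is 2.

2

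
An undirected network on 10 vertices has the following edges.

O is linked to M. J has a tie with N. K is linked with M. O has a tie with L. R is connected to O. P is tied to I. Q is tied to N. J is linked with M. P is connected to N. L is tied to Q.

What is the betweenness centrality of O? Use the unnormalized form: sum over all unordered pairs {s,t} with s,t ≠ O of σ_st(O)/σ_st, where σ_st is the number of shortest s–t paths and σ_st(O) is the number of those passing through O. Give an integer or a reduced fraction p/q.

Pairs whose geodesics pass through O — Q–M: 1/2; Q–K: 1/2; Q–R: 1; L–J: 1/2; L–M: 1; L–K: 1; L–R: 1; I–R: 2/2; N–R: 2/2; J–R: 1; M–R: 1; P–R: 2/2; K–R: 1.
All other pairs contribute 0.
Summing the contributions gives betweenness(O) = 23/2.

23/2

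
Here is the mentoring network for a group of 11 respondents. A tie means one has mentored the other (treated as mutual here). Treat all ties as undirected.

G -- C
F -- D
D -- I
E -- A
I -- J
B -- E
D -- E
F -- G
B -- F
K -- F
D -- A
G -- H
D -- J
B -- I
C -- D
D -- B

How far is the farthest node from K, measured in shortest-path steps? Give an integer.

Distances from K: A:3, B:2, C:3, D:2, E:3, F:1, G:2, H:3, I:3, J:3.
The largest is 3 (to H, C, E, I, A, and J), so the eccentricity of K is 3.

3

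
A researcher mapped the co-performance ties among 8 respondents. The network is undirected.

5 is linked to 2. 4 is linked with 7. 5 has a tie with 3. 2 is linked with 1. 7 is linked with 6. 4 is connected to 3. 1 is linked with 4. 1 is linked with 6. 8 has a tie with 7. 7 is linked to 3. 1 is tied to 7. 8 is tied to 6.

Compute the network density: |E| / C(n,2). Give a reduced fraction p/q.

There are 12 edges and 8 nodes, so the maximum possible is C(8,2) = 28.
Density = 12/28 = 3/7.

3/7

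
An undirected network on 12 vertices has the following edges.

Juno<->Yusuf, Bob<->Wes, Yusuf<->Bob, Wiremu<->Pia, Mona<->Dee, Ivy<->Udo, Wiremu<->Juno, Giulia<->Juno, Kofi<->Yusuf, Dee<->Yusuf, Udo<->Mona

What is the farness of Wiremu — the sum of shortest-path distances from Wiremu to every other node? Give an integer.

34

Distances from Wiremu: Bob:3, Dee:3, Giulia:2, Ivy:6, Juno:1, Kofi:3, Mona:4, Pia:1, Udo:5, Wes:4, Yusuf:2.
Sum = 3 + 3 + 2 + 6 + 1 + 3 + 4 + 1 + 5 + 4 + 2 = 34.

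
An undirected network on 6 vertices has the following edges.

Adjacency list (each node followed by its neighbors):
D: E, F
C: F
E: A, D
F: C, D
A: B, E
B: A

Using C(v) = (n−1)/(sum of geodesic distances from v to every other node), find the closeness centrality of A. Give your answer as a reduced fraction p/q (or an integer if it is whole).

Distances from A: B:1, C:4, D:2, E:1, F:3. Sum = 11.
n = 6, so closeness = 5/11.

5/11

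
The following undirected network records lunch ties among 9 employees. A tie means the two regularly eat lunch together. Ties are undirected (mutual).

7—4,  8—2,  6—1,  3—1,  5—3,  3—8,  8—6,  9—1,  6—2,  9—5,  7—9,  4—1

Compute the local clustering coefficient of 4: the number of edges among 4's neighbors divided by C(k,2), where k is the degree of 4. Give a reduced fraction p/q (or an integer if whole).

0

4's neighbors: 1 and 7 (k = 2).
Possible neighbor pairs: C(2,2) = 1. Edges among them: none → e = 0.
Clustering(4) = 0/1.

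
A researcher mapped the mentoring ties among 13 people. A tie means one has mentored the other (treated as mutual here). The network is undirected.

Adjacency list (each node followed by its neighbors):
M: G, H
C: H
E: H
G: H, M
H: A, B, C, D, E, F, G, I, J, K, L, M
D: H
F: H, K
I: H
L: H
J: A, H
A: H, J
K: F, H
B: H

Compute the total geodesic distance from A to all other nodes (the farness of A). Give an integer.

Distances from A: B:2, C:2, D:2, E:2, F:2, G:2, H:1, I:2, J:1, K:2, L:2, M:2.
Sum = 2 + 2 + 2 + 2 + 2 + 2 + 1 + 2 + 1 + 2 + 2 + 2 = 22.

22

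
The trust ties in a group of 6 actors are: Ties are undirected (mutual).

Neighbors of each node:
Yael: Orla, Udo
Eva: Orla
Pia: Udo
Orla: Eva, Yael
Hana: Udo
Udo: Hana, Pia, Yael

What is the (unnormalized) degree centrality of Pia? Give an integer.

Pia is directly tied to Udo. That is 1 neighbor, so the degree of Pia is 1.

1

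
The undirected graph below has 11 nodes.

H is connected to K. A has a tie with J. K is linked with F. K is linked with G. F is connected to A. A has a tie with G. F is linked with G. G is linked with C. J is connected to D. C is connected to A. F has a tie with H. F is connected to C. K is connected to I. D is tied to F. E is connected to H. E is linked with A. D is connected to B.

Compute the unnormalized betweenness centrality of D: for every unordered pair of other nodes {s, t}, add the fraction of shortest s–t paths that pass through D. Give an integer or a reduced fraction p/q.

21/2

Pairs whose geodesics pass through D — J–K: 1/3; J–I: 1/3; J–H: 1/3; J–F: 1/2; J–B: 1; K–B: 1; I–B: 1; C–B: 1; H–B: 1; E–B: 3/3; F–B: 1; A–B: 2/2; G–B: 1.
All other pairs contribute 0.
Summing the contributions gives betweenness(D) = 21/2.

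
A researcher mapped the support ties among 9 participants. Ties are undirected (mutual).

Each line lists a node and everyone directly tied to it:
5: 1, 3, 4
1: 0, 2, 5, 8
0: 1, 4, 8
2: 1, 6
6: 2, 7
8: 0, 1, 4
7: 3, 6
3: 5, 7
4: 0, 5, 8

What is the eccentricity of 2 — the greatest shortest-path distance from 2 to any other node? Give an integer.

Distances from 2: 0:2, 1:1, 3:3, 4:3, 5:2, 6:1, 7:2, 8:2.
The largest is 3 (to 3 and 4), so the eccentricity of 2 is 3.

3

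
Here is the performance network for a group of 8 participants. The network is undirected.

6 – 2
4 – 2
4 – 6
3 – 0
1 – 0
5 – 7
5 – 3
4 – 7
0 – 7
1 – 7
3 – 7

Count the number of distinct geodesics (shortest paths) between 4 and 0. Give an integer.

1

The shortest distance is 2, and the only length-2 path is 4–7–0. So there is exactly 1 shortest path.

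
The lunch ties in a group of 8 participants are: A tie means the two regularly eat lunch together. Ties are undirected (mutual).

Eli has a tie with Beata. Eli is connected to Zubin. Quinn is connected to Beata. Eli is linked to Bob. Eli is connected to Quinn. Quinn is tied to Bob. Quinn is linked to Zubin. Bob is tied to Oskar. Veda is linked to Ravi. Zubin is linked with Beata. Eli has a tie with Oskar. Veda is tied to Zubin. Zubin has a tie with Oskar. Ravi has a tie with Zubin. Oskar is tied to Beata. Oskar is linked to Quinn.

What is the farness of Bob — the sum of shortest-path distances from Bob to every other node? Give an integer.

13

Distances from Bob: Beata:2, Eli:1, Oskar:1, Quinn:1, Ravi:3, Veda:3, Zubin:2.
Sum = 2 + 1 + 1 + 1 + 3 + 3 + 2 = 13.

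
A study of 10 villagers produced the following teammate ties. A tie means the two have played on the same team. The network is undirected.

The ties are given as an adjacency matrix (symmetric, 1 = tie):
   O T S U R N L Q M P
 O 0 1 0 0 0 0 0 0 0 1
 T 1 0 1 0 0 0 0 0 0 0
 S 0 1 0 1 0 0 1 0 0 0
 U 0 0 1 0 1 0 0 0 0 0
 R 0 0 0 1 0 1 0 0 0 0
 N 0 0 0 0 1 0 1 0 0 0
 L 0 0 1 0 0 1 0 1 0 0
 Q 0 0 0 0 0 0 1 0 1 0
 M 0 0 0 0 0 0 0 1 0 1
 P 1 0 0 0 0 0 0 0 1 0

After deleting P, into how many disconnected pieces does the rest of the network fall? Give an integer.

P's neighbors (M and O) remain reachable from one another through other ties, so the rest of the network stays in one piece.

1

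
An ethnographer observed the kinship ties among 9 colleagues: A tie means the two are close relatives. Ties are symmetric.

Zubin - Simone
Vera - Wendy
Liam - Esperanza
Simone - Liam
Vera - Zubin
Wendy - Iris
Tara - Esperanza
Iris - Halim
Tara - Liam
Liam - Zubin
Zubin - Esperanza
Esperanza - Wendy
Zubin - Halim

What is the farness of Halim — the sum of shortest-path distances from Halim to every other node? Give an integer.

Distances from Halim: Esperanza:2, Iris:1, Liam:2, Simone:2, Tara:3, Vera:2, Wendy:2, Zubin:1.
Sum = 2 + 1 + 2 + 2 + 3 + 2 + 2 + 1 = 15.

15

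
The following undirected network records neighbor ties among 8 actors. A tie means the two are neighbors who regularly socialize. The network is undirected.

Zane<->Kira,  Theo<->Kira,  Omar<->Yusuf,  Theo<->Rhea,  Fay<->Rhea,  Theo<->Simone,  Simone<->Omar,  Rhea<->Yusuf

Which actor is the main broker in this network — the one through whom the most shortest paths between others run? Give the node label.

Unnormalized betweenness of each node: Fay:0, Kira:6, Omar:1, Rhea:9, Simone:3, Theo:12, Yusuf:2, Zane:0.
Theo has the largest value, 12, making it the main broker — the node through which the most shortest paths run.

Theo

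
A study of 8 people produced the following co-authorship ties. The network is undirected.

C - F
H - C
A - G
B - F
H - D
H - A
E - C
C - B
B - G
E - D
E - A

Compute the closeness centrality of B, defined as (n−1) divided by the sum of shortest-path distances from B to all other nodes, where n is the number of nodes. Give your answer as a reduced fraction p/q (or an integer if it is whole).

7/12

Distances from B: A:2, C:1, D:3, E:2, F:1, G:1, H:2. Sum = 12.
n = 8, so closeness = 7/12.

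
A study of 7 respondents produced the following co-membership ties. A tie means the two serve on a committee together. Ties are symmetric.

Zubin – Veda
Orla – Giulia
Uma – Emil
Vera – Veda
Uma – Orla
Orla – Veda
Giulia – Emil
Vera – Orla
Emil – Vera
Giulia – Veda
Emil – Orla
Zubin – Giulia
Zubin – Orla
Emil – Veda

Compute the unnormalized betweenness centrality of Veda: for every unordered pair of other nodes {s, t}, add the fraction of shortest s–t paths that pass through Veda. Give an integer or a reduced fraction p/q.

7/6

Pairs whose geodesics pass through Veda — Zubin–Emil: 1/3; Zubin–Vera: 1/2; Vera–Giulia: 1/3.
All other pairs contribute 0.
Summing the contributions gives betweenness(Veda) = 7/6.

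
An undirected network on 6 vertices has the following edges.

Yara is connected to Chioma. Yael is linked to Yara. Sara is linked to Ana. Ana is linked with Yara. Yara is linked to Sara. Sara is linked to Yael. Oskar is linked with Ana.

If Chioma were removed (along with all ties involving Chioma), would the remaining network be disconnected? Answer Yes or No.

No

Even without Chioma, every remaining node can still reach every other (the residual graph is connected), so Chioma is not a cut vertex.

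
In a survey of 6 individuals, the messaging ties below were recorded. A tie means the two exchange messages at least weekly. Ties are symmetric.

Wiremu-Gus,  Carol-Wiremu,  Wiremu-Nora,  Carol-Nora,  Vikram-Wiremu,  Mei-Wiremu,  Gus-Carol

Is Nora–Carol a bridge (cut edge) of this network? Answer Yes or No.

No

Even without that edge, Nora still reaches Carol via Nora – Wiremu – Carol, so the network stays connected. Not a bridge.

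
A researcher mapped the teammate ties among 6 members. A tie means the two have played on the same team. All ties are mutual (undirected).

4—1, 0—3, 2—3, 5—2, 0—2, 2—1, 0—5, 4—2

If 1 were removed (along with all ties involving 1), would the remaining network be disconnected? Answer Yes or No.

Even without 1, every remaining node can still reach every other (the residual graph is connected), so 1 is not a cut vertex.

No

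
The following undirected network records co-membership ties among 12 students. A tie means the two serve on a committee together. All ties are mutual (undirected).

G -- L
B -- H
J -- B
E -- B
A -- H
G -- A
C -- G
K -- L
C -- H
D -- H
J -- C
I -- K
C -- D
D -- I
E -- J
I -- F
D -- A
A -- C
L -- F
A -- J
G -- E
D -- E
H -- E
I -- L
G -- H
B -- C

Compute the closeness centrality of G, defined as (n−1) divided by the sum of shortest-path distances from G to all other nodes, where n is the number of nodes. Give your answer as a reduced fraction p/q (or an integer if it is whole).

11/17

Distances from G: A:1, B:2, C:1, D:2, E:1, F:2, H:1, I:2, J:2, K:2, L:1. Sum = 17.
n = 12, so closeness = 11/17.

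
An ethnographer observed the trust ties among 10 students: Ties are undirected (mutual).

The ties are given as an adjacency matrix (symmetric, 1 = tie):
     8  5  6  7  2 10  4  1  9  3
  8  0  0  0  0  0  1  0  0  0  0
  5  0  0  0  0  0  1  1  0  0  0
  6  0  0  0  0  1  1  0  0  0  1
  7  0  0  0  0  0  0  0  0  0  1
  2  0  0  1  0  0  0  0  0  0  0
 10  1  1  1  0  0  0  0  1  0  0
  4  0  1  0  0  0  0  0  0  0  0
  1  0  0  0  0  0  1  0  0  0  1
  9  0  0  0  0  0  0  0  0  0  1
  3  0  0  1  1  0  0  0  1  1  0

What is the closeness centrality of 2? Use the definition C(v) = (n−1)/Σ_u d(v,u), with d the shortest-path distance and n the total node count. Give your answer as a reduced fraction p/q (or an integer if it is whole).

Distances from 2: 1:3, 3:2, 4:4, 5:3, 6:1, 7:3, 8:3, 9:3, 10:2. Sum = 24.
n = 10, so closeness = 9/24 = 3/8.

3/8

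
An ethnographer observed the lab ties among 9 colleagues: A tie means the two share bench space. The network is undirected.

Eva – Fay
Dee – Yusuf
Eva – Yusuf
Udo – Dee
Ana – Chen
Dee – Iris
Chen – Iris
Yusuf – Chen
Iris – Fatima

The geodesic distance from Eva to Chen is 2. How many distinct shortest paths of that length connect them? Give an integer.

1

The shortest distance is 2, and the only length-2 path is Eva–Yusuf–Chen. So there is exactly 1 shortest path.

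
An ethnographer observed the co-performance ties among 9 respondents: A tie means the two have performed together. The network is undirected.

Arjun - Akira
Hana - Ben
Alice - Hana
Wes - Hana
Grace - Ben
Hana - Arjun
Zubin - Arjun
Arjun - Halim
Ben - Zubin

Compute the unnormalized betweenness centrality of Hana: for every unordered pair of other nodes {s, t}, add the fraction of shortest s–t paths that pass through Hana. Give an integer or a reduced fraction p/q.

Pairs whose geodesics pass through Hana — Alice–Grace: 1; Alice–Akira: 1; Alice–Zubin: 2/2; Alice–Wes: 1; Alice–Ben: 1; Alice–Arjun: 1; Alice–Halim: 1; Grace–Akira: 1/2; Grace–Wes: 1; Grace–Arjun: 1/2; Grace–Halim: 1/2; Akira–Wes: 1; Akira–Ben: 1/2; Zubin–Wes: 2/2 … (+5 more pairs).
All other pairs contribute 0.
Summing the contributions gives betweenness(Hana) = 16.

16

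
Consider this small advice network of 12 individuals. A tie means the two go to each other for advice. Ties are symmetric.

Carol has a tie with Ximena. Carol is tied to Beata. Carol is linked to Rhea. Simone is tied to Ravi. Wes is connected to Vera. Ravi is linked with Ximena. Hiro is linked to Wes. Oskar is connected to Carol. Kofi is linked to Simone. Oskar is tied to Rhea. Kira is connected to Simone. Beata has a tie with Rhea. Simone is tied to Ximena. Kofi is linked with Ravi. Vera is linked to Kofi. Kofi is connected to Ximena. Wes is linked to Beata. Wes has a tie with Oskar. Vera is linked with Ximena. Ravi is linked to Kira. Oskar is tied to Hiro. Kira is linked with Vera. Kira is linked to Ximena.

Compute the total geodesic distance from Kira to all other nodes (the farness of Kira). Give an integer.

Distances from Kira: Beata:3, Carol:2, Hiro:3, Kofi:2, Oskar:3, Ravi:1, Rhea:3, Simone:1, Vera:1, Wes:2, Ximena:1.
Sum = 3 + 2 + 3 + 2 + 3 + 1 + 3 + 1 + 1 + 2 + 1 = 22.

22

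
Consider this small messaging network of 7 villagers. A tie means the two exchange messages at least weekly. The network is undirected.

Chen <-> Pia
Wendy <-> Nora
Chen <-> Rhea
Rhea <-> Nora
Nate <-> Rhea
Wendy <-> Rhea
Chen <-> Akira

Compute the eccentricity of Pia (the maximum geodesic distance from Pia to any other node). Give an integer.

Distances from Pia: Akira:2, Chen:1, Nate:3, Nora:3, Rhea:2, Wendy:3.
The largest is 3 (to Nora, Wendy, and Nate), so the eccentricity of Pia is 3.

3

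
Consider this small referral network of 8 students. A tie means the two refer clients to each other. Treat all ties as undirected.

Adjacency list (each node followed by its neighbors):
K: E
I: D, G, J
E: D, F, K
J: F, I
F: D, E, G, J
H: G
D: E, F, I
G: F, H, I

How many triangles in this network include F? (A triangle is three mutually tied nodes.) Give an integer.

F's neighbors: D, E, G, and J.
Neighbor pairs that are themselves tied: F–D–E. Each forms one triangle with F, for 1 in total.

1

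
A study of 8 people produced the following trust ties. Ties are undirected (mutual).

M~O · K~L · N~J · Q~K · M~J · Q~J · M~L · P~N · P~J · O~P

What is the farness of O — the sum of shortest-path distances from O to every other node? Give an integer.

Distances from O: J:2, K:3, L:2, M:1, N:2, P:1, Q:3.
Sum = 2 + 3 + 2 + 1 + 2 + 1 + 3 = 14.

14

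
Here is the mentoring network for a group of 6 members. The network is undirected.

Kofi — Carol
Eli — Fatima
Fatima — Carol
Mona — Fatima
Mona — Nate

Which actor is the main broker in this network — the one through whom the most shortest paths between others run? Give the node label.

Fatima

Unnormalized betweenness of each node: Carol:4, Eli:0, Fatima:8, Kofi:0, Mona:4, Nate:0.
Fatima has the largest value, 8, making it the main broker — the node through which the most shortest paths run.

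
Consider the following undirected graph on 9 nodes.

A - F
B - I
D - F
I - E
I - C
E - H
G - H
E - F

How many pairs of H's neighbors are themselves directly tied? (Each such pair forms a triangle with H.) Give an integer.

0

H's neighbors are E and G, but none of them are tied to each other, so no triangle contains H.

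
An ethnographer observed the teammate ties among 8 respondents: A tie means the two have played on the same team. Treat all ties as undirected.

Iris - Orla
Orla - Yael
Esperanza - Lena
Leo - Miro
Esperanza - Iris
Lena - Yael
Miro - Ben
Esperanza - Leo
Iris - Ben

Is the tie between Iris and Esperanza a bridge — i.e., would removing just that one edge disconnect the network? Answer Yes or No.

No

Even without that edge, Iris still reaches Esperanza via Iris – Ben – Miro – Leo – Esperanza, so the network stays connected. Not a bridge.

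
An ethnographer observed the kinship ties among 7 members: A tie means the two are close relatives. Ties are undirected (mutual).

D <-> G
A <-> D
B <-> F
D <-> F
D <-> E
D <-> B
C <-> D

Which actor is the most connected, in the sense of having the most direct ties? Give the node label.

D

Degrees — A:1, B:2, C:1, D:6, E:1, F:2, G:1.
The maximum is 6, attained only by D.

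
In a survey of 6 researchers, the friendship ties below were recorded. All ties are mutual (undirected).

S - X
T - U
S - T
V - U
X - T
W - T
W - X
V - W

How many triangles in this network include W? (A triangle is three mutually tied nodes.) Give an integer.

1

W's neighbors: T, V, and X.
Neighbor pairs that are themselves tied: W–T–X. Each forms one triangle with W, for 1 in total.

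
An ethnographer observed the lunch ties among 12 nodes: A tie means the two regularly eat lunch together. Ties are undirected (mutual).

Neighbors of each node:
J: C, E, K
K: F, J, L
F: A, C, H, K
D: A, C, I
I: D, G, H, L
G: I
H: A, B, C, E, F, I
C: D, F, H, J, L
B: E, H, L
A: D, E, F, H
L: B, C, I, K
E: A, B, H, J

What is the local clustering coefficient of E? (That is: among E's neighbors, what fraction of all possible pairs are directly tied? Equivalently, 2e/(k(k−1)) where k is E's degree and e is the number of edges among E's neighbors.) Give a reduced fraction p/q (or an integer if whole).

1/3

E's neighbors: A, B, H, and J (k = 4).
Possible neighbor pairs: C(4,2) = 6. Edges among them: A–H, B–H → e = 2.
Clustering(E) = 2/6 = 1/3.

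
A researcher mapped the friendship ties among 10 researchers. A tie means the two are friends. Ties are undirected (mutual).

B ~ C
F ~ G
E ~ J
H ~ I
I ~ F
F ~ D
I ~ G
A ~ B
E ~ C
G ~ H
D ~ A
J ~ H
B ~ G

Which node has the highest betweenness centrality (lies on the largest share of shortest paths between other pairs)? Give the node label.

B

Unnormalized betweenness of each node: A:3, B:71/6, C:29/6, D:3/2, E:5/2, F:9/2, G:32/3, H:43/6, I:7/3, J:11/3.
B has the largest value, 71/6, making it the main broker — the node through which the most shortest paths run.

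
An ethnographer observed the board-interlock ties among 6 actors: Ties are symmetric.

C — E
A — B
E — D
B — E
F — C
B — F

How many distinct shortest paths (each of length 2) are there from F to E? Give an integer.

The shortest distance is 2. The length-2 paths are: F–C–E; F–B–E.
That gives 2 distinct shortest paths.

2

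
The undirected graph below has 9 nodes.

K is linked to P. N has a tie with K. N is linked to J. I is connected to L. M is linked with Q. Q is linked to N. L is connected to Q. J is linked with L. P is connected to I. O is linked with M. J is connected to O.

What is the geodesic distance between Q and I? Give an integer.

2

One shortest route is Q – L – I, which uses 2 edges, and Q and I are not directly tied, so nothing shorter exists. So d(Q,I) = 2.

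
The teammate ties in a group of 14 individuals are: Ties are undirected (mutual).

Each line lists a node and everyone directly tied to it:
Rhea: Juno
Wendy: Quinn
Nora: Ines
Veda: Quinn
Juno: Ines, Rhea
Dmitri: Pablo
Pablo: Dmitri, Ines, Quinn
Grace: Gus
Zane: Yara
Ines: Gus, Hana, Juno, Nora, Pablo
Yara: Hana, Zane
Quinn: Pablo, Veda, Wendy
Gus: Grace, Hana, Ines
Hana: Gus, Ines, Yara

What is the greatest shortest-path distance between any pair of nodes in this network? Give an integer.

6

Eccentricity of each node (its greatest distance to any other): Dmitri:5, Grace:5, Gus:4, Hana:4, Ines:3, Juno:4, Nora:4, Pablo:4, Quinn:5, Rhea:5, Veda:6, Wendy:6, Yara:5, Zane:6.
The maximum eccentricity is 6, realized for instance by the pair Zane–Veda via Zane – Yara – Hana – Ines – Pablo – Quinn – Veda. So the diameter is 6.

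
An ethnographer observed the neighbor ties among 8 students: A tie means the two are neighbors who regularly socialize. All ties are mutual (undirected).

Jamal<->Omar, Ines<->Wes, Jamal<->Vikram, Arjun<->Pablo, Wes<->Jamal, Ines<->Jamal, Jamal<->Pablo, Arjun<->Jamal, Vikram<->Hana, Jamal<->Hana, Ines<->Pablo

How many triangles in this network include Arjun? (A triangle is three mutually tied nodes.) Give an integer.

Arjun's neighbors: Jamal and Pablo.
Neighbor pairs that are themselves tied: Arjun–Jamal–Pablo. Each forms one triangle with Arjun, for 1 in total.

1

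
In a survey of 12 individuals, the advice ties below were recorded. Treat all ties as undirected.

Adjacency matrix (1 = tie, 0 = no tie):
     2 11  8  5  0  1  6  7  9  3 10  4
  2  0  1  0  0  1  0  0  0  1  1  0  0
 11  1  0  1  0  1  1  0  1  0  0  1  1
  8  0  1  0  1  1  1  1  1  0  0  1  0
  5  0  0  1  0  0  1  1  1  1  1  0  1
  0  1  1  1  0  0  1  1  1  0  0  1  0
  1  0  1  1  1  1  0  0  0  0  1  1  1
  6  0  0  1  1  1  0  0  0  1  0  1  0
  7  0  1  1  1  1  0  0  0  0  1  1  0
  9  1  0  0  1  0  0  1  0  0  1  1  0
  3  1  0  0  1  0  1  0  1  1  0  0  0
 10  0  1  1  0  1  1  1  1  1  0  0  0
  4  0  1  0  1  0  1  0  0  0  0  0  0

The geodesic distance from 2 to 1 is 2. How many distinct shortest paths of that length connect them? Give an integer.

3

The shortest distance is 2. The length-2 paths are: 2–11–1; 2–0–1; 2–3–1.
That gives 3 distinct shortest paths.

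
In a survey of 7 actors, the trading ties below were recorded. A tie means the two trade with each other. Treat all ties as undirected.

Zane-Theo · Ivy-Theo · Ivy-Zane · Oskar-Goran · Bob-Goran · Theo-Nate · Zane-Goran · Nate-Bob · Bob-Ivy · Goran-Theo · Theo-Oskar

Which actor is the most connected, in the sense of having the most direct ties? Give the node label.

Theo

Degrees — Bob:3, Goran:4, Ivy:3, Nate:2, Oskar:2, Theo:5, Zane:3.
The maximum is 5, attained only by Theo.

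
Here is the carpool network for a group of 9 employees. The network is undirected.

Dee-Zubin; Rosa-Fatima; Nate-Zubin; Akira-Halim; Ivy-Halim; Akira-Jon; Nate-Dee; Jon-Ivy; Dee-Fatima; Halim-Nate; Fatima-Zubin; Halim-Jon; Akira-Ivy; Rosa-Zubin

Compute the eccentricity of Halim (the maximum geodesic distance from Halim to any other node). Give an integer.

Distances from Halim: Akira:1, Dee:2, Fatima:3, Ivy:1, Jon:1, Nate:1, Rosa:3, Zubin:2.
The largest is 3 (to Fatima and Rosa), so the eccentricity of Halim is 3.

3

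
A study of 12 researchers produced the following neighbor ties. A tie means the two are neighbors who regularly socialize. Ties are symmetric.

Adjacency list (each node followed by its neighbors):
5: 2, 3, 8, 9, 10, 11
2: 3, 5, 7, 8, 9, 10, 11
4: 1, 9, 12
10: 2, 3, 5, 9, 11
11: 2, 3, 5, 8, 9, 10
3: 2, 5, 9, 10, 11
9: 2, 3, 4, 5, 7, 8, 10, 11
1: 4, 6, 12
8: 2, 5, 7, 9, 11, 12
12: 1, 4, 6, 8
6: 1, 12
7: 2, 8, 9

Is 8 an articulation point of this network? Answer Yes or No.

Even without 8, every remaining node can still reach every other (the residual graph is connected), so 8 is not a cut vertex.

No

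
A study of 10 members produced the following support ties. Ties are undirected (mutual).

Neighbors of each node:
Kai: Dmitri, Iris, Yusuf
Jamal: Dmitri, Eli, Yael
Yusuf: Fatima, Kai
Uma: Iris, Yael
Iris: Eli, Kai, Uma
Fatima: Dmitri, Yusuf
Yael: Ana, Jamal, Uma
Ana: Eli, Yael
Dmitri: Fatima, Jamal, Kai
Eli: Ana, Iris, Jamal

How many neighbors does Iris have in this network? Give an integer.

3

Iris is directly tied to Eli, Kai, and Uma. That is 3 neighbors, so the degree of Iris is 3.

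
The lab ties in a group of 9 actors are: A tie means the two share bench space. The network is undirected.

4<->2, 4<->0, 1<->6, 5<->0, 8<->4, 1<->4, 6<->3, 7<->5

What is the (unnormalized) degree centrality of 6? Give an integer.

2

6 is directly tied to 1 and 3. That is 2 neighbors, so the degree of 6 is 2.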